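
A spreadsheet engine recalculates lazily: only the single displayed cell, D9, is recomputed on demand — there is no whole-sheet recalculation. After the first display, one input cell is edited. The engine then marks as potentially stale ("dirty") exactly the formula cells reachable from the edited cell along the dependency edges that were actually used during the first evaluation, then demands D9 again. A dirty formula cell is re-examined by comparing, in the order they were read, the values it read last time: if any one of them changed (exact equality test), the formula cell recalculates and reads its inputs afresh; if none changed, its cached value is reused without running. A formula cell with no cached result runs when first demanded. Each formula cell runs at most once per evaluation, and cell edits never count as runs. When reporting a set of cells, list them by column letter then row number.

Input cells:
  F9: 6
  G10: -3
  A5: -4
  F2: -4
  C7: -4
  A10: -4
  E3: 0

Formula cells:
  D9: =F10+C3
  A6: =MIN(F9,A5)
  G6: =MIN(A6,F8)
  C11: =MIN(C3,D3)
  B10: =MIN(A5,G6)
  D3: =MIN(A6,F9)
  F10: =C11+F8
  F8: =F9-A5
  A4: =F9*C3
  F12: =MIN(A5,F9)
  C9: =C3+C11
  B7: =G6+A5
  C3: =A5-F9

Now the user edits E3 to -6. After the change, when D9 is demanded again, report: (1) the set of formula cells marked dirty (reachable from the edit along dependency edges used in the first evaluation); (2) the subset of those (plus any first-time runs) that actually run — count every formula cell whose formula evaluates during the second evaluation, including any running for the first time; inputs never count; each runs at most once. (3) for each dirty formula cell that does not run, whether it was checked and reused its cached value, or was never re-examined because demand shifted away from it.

Marked dirty: none.
Formula cells that run: none — 0 in total.
Every dirty formula cell ran.
Key observation: E3 is never demanded by the output, so the edit triggers no recomputation at all.

First evaluation (everything demanded from the output):
  A6 = MIN(6, -4) = -4
  C3 = -4 - 6 = -10
  D3 = MIN(-4, 6) = -4
  C11 = MIN(-10, -4) = -10
  F8 = 6 - -4 = 10
  F10 = -10 + 10 = 0
  D9 = 0 + -10 = -10

Propagation after the edit:
  E3 feeds no computation that the output demands — nothing is marked dirty and nothing runs.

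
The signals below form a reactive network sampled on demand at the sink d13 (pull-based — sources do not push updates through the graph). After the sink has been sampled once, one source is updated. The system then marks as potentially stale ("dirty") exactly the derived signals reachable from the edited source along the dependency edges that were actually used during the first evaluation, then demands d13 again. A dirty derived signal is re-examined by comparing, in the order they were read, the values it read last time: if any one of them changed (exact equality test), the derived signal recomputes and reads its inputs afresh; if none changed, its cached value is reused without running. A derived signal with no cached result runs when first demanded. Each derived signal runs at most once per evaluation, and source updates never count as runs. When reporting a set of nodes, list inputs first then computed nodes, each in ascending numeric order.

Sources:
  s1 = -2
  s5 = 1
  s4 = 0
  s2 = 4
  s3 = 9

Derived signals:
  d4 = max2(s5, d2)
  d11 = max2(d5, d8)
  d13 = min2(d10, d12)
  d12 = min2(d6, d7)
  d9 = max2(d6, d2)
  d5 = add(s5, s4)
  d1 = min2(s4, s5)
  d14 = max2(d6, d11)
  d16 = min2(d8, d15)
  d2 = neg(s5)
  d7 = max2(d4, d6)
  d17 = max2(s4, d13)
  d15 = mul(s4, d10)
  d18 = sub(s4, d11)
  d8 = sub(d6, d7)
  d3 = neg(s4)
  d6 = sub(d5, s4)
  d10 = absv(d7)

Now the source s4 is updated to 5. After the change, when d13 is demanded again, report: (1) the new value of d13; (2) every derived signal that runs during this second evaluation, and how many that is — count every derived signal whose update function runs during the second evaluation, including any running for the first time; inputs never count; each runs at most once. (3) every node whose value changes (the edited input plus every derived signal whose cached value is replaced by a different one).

d13 now evaluates to 1.
Run set: d5, d6 (2 run).
Changed values: s4, d5.
The important point: d6 recomputes to an identical value, and the output ends up unchanged.

Initial pass — values computed on the first demand:
  d2 = neg(1) = -1
  d4 = max2(1, -1) = 1
  d5 = add(1, 0) = 1
  d6 = sub(1, 0) = 1
  d7 = max2(1, 1) = 1
  d10 = absv(1) = 1
  d12 = min2(1, 1) = 1
  d13 = min2(1, 1) = 1

Second demand — change propagation:
  d5: re-runs because s4 0->5; new result 6.
  d6: re-runs because d5 1->6; s4 0->5; new result 1 (unchanged).
  d7: re-examined; everything it read last time is the same (d4 unchanged, d6 unchanged) — cache 1 kept, no run.
  d10: re-examined; everything it read last time is the same (d7 unchanged) — cache 1 kept, no run.
  d12: re-examined; everything it read last time is the same (d6 unchanged, d7 unchanged) — cache 1 kept, no run.
  d13: re-examined; everything it read last time is the same (d10 unchanged, d12 unchanged) — cache 1 kept, no run.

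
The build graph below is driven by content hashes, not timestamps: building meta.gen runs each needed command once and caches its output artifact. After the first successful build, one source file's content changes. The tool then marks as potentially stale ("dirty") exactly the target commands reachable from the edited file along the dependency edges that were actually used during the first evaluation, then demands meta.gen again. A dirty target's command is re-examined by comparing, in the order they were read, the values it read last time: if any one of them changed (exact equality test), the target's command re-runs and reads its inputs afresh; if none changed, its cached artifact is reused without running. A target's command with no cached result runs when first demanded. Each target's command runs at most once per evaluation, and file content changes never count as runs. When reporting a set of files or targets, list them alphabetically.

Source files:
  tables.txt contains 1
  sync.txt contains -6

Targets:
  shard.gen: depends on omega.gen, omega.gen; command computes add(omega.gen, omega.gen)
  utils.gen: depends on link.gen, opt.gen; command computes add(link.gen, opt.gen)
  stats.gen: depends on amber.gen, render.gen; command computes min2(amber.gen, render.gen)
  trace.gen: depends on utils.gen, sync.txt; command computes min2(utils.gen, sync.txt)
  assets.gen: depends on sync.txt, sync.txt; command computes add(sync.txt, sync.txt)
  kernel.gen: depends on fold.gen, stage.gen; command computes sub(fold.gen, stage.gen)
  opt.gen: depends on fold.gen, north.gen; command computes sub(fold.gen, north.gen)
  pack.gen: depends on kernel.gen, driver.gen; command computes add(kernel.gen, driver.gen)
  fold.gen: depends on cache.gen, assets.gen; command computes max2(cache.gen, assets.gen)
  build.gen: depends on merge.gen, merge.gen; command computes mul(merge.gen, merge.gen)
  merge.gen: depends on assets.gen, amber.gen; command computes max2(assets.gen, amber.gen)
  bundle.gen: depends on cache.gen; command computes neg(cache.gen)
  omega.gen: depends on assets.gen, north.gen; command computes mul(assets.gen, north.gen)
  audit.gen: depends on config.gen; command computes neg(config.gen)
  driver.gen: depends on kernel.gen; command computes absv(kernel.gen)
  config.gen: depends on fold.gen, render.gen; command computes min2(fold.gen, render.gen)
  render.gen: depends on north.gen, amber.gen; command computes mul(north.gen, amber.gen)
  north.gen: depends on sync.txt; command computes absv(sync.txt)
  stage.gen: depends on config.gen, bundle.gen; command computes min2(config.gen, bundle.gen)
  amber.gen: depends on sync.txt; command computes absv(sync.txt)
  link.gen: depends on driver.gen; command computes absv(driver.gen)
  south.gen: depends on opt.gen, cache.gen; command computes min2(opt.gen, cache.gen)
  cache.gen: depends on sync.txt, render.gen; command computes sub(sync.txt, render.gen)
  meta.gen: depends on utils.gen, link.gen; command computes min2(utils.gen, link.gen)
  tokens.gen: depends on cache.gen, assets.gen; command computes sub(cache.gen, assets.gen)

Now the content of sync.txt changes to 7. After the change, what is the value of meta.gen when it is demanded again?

meta.gen now evaluates to 0.
The important point: at bundle.gen every value read last time is unchanged, so the dirty flag clears without a run.

Initial pass — values computed on the first demand:
  amber.gen = absv(-6) = 6
  assets.gen = add(-6, -6) = -12
  north.gen = absv(-6) = 6
  render.gen = mul(6, 6) = 36
  cache.gen = sub(-6, 36) = -42
  bundle.gen = neg(-42) = 42
  fold.gen = max2(-42, -12) = -12
  config.gen = min2(-12, 36) = -12
  opt.gen = sub(-12, 6) = -18
  stage.gen = min2(-12, 42) = -12
  kernel.gen = sub(-12, -12) = 0
  driver.gen = absv(0) = 0
  link.gen = absv(0) = 0
  utils.gen = add(0, -18) = -18
  meta.gen = min2(-18, 0) = -18

Second demand — change propagation:
  amber.gen: re-runs because sync.txt -6->7; new result 7.
  assets.gen: re-runs because sync.txt -6->7; sync.txt -6->7; new result 14.
  north.gen: re-runs because sync.txt -6->7; new result 7.
  render.gen: re-runs because north.gen 6->7; amber.gen 6->7; new result 49.
  cache.gen: re-runs because sync.txt -6->7; render.gen 36->49; new result -42 (unchanged).
  bundle.gen: re-examined; everything it read last time is the same (cache.gen unchanged) — cache 42 kept, no run.
  fold.gen: re-runs because assets.gen -12->14; new result 14.
  config.gen: re-runs because fold.gen -12->14; render.gen 36->49; new result 14.
  opt.gen: re-runs because fold.gen -12->14; north.gen 6->7; new result 7.
  stage.gen: re-runs because config.gen -12->14; new result 14.
  kernel.gen: re-runs because fold.gen -12->14; stage.gen -12->14; new result 0 (unchanged).
  driver.gen: re-examined; everything it read last time is the same (kernel.gen unchanged) — cache 0 kept, no run.
  link.gen: re-examined; everything it read last time is the same (driver.gen unchanged) — cache 0 kept, no run.
  utils.gen: re-runs because opt.gen -18->7; new result 7.
  meta.gen: re-runs because utils.gen -18->7; new result 0.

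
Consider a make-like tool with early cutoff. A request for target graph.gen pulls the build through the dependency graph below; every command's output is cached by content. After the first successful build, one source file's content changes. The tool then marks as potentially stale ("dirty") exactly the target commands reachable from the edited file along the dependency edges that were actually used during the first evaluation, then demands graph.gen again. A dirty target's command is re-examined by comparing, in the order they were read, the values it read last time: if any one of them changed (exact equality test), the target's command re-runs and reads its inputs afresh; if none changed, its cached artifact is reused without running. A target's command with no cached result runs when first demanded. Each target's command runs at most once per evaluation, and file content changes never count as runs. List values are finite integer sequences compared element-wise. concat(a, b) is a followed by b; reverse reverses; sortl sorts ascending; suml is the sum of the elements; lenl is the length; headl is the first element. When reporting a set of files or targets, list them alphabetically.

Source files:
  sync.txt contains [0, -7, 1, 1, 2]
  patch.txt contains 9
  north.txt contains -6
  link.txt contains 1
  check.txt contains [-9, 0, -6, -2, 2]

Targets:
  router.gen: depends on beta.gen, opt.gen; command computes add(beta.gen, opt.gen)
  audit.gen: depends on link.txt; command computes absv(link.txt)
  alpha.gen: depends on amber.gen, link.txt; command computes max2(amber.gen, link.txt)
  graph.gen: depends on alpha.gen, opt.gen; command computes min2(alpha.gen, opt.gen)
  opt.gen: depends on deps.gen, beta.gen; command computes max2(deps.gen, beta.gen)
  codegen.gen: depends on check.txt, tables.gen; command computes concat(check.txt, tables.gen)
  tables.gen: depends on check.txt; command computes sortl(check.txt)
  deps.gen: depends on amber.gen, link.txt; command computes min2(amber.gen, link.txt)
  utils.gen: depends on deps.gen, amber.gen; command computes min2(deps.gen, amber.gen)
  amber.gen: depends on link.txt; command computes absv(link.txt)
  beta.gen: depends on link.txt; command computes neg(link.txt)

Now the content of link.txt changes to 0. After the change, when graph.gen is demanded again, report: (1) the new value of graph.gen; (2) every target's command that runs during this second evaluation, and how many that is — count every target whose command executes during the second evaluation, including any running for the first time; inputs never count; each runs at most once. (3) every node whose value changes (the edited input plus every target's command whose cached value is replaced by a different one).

Demanding graph.gen again yields 0.
6 target commands run: alpha.gen, amber.gen, beta.gen, deps.gen, graph.gen, opt.gen.
The nodes whose values change: alpha.gen, amber.gen, beta.gen, deps.gen, graph.gen, link.txt, opt.gen.

First demand of the output computes:
  amber.gen = absv(1) = 1
  alpha.gen = max2(1, 1) = 1
  beta.gen = neg(1) = -1
  deps.gen = min2(1, 1) = 1
  opt.gen = max2(1, -1) = 1
  graph.gen = min2(1, 1) = 1

After the edit, cleaning proceeds:
  amber.gen: a read changed (link.txt 1->0) — executes, giving 0.
  alpha.gen: a read changed (amber.gen 1->0; link.txt 1->0) — executes, giving 0.
  beta.gen: a read changed (link.txt 1->0) — executes, giving 0.
  deps.gen: a read changed (amber.gen 1->0; link.txt 1->0) — executes, giving 0.
  opt.gen: a read changed (deps.gen 1->0; beta.gen -1->0) — executes, giving 0.
  graph.gen: a read changed (alpha.gen 1->0; opt.gen 1->0) — executes, giving 0.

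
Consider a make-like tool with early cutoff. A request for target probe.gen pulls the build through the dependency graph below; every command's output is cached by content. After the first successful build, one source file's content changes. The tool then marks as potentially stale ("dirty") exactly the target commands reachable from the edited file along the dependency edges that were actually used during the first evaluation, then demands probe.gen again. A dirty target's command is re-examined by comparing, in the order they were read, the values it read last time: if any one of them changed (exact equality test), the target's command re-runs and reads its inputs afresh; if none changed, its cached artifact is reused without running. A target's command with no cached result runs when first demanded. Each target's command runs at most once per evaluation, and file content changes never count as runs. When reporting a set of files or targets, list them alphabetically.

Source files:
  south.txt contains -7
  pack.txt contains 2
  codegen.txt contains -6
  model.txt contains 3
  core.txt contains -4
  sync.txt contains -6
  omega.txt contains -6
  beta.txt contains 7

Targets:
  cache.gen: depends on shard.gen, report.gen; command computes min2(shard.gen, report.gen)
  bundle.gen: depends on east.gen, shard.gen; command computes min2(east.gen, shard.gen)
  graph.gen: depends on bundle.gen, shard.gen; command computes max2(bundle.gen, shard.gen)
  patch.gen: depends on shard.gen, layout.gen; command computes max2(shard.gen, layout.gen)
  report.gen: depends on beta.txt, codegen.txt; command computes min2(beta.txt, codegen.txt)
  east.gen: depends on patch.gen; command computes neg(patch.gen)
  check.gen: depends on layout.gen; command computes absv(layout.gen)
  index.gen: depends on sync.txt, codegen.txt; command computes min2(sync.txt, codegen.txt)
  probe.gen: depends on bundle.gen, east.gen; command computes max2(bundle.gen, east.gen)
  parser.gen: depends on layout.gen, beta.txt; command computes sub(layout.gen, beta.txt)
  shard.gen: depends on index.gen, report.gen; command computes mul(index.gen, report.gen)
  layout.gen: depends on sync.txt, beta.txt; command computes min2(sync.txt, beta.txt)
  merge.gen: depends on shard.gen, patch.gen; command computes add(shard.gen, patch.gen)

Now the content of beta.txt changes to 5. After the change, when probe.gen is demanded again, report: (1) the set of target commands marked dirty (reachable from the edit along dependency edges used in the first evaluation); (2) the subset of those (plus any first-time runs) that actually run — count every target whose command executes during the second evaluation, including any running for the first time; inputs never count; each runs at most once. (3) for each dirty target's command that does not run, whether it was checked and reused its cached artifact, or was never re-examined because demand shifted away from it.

The edit dirties: bundle.gen, east.gen, layout.gen, patch.gen, probe.gen, report.gen, shard.gen.
2 target commands run: layout.gen, report.gen.
Cache hits after checking: bundle.gen, east.gen, patch.gen, probe.gen, shard.gen.
Note where the cutoff bites: shard.gen is checked, finds nothing changed, and keeps its cache.

First demand of the output computes:
  index.gen = min2(-6, -6) = -6
  layout.gen = min2(-6, 7) = -6
  report.gen = min2(7, -6) = -6
  shard.gen = mul(-6, -6) = 36
  patch.gen = max2(36, -6) = 36
  east.gen = neg(36) = -36
  bundle.gen = min2(-36, 36) = -36
  probe.gen = max2(-36, -36) = -36

After the edit, cleaning proceeds:
  layout.gen: a read changed (beta.txt 7->5) — executes, giving -6 — identical to its old value.
  report.gen: a read changed (beta.txt 7->5) — executes, giving -6 — identical to its old value.
  shard.gen: dirty, but its reads are unchanged (index.gen unchanged, report.gen unchanged); cached 36 stands.
  patch.gen: dirty, but its reads are unchanged (shard.gen unchanged, layout.gen unchanged); cached 36 stands.
  east.gen: dirty, but its reads are unchanged (patch.gen unchanged); cached -36 stands.
  bundle.gen: dirty, but its reads are unchanged (east.gen unchanged, shard.gen unchanged); cached -36 stands.
  probe.gen: dirty, but its reads are unchanged (bundle.gen unchanged, east.gen unchanged); cached -36 stands.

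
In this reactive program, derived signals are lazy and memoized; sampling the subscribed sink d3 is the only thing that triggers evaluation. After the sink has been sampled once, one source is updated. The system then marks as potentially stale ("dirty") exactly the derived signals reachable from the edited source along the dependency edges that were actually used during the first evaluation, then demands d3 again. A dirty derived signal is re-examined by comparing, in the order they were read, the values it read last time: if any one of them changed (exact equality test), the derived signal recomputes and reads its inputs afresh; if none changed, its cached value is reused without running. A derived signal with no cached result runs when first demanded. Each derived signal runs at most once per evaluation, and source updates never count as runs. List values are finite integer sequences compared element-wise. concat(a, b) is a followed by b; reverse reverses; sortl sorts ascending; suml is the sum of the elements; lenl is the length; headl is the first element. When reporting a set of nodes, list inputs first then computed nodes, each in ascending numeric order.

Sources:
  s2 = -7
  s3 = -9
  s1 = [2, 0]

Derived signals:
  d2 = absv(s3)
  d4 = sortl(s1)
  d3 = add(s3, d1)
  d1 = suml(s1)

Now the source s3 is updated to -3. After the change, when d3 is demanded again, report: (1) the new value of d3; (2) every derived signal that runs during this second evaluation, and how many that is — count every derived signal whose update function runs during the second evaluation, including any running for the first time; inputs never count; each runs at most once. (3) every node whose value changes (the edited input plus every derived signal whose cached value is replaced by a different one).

Demanding d3 again yields -1.
1 derived signals run: d3.
The nodes whose values change: s3, d3.

First demand of the output computes:
  d1 = suml([2, 0]) = 2
  d3 = add(-9, 2) = -7

After the edit, cleaning proceeds:
  d3: a read changed (s3 -9->-3) — executes, giving -1.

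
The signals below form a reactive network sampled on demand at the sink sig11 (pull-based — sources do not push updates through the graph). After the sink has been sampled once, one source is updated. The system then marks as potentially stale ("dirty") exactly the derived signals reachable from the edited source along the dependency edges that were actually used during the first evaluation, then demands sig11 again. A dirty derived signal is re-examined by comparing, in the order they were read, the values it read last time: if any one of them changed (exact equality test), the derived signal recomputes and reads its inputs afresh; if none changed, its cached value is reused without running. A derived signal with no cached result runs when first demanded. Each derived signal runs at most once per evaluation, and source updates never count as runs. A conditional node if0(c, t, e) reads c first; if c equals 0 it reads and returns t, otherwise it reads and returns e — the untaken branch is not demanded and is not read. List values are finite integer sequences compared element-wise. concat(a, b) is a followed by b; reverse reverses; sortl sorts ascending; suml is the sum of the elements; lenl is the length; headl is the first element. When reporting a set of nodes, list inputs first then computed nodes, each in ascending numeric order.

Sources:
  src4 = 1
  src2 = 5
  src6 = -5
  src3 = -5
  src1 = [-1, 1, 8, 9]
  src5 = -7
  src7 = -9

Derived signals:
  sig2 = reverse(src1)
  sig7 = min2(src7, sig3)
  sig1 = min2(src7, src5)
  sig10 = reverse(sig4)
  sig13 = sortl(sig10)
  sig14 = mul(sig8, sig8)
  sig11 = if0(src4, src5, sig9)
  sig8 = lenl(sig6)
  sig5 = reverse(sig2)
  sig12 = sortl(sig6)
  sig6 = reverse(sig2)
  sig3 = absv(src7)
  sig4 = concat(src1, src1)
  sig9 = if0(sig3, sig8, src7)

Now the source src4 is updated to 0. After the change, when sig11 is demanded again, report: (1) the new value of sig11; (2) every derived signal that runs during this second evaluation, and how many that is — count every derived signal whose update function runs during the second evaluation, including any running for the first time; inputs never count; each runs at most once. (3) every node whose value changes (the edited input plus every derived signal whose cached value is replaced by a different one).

Initial pass — values computed on the first demand:
  sig3 = absv(-9) = 9
  sig9 = if0(sig3=9 -> else branch src7) = -9
  sig11 = if0(src4=1 -> else branch sig9) = -9

Second demand — change propagation:
  sig11: re-runs because src4 1->0; new result -7.

sig11 now evaluates to -7.
Run set: sig11 (1 run).
Changed values: src4, sig11.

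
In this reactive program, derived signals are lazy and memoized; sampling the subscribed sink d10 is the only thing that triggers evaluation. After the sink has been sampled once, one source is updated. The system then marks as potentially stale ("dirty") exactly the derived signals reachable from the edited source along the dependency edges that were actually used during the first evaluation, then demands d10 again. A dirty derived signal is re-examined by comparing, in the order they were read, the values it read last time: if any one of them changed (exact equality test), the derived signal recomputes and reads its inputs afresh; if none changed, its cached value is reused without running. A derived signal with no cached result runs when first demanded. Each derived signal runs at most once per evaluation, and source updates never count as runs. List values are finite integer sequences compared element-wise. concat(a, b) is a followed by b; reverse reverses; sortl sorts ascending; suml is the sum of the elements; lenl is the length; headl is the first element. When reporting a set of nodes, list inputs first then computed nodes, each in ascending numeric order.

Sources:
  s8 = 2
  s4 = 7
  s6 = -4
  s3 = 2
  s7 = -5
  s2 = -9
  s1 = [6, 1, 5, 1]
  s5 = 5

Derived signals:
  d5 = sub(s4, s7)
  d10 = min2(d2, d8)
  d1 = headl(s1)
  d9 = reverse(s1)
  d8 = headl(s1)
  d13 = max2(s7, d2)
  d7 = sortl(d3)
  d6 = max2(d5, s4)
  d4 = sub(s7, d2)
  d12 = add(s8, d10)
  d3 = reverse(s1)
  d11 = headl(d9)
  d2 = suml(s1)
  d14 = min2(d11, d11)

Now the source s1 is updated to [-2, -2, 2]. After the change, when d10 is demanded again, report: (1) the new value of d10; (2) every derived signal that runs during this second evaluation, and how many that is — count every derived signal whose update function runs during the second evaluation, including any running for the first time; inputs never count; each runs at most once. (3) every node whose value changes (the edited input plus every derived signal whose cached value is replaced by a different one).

First demand of the output computes:
  d2 = suml([6, 1, 5, 1]) = 13
  d8 = headl([6, 1, 5, 1]) = 6
  d10 = min2(13, 6) = 6

After the edit, cleaning proceeds:
  d2: a read changed (s1 [6, 1, 5, 1]->[-2, -2, 2]) — executes, giving -2.
  d8: a read changed (s1 [6, 1, 5, 1]->[-2, -2, 2]) — executes, giving -2.
  d10: a read changed (d2 13->-2; d8 6->-2) — executes, giving -2.

Demanding d10 again yields -2.
3 derived signals run: d2, d8, d10.
The nodes whose values change: s1, d2, d8, d10.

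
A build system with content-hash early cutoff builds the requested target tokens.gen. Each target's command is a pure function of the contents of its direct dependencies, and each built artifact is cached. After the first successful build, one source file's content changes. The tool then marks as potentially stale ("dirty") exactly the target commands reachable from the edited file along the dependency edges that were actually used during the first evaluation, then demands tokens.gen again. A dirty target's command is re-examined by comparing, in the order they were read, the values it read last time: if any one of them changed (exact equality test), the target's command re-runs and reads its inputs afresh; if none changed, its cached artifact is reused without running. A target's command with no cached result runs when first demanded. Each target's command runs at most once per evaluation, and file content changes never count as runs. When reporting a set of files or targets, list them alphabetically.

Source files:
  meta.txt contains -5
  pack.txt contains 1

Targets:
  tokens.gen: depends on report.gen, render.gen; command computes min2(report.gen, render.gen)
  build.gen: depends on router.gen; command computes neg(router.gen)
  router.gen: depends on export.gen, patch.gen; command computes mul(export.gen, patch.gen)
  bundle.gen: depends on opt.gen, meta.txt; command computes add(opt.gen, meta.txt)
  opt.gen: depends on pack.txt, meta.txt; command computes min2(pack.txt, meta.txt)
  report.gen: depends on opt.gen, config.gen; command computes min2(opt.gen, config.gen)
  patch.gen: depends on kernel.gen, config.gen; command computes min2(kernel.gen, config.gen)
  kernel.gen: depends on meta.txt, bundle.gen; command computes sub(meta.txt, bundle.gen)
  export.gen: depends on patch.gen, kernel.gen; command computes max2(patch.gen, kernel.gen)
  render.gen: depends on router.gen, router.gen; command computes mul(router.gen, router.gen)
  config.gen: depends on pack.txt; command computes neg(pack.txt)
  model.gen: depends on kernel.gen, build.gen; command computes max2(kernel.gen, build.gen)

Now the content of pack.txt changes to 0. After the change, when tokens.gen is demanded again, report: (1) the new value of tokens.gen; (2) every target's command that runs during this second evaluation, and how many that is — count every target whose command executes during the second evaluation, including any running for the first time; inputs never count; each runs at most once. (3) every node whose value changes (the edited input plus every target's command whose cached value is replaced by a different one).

New value of tokens.gen: -5.
Target commands that run: config.gen, export.gen, opt.gen, patch.gen, render.gen, report.gen, router.gen, tokens.gen — 8 in total.
Values that change: config.gen, pack.txt, patch.gen, render.gen, router.gen.
Key observation: the cutoff stops propagation at bundle.gen — its inputs' values are unchanged, so it reuses its cache.

First evaluation (everything demanded from the output):
  config.gen = neg(1) = -1
  opt.gen = min2(1, -5) = -5
  bundle.gen = add(-5, -5) = -10
  kernel.gen = sub(-5, -10) = 5
  patch.gen = min2(5, -1) = -1
  export.gen = max2(-1, 5) = 5
  report.gen = min2(-5, -1) = -5
  router.gen = mul(5, -1) = -5
  render.gen = mul(-5, -5) = 25
  tokens.gen = min2(-5, 25) = -5

Propagation after the edit:
  config.gen: runs — pack.txt 1->0; result 0.
  opt.gen: runs — pack.txt 1->0; result -5 (same value as before).
  bundle.gen: checked — values it read are unchanged (opt.gen unchanged, meta.txt unchanged); reused cached -10 without running.
  kernel.gen: checked — values it read are unchanged (meta.txt unchanged, bundle.gen unchanged); reused cached 5 without running.
  patch.gen: runs — config.gen -1->0; result 0.
  export.gen: runs — patch.gen -1->0; result 5 (same value as before).
  report.gen: runs — config.gen -1->0; result -5 (same value as before).
  router.gen: runs — patch.gen -1->0; result 0.
  render.gen: runs — router.gen -5->0; router.gen -5->0; result 0.
  tokens.gen: runs — render.gen 25->0; result -5 (same value as before).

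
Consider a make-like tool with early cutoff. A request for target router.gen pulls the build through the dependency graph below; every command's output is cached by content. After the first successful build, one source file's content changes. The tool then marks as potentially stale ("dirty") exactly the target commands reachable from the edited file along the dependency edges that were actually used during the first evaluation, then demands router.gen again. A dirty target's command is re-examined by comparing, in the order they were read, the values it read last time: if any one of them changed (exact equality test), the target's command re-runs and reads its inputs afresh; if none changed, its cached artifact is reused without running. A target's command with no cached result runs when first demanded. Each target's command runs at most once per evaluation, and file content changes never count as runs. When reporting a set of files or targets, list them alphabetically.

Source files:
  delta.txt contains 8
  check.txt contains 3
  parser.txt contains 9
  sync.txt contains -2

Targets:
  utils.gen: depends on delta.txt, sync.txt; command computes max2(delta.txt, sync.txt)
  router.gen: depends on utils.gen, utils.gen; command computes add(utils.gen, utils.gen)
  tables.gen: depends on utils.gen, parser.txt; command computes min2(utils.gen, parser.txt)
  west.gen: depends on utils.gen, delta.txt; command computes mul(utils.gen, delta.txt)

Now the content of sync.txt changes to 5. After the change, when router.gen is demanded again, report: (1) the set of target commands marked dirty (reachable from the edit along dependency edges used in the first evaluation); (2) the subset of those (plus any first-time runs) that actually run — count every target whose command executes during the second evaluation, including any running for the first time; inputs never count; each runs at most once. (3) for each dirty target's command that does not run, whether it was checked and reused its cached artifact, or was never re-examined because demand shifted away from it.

First demand of the output computes:
  utils.gen = max2(8, -2) = 8
  router.gen = add(8, 8) = 16

After the edit, cleaning proceeds:
  utils.gen: a read changed (sync.txt -2->5) — executes, giving 8 — identical to its old value.
  router.gen: dirty, but its reads are unchanged (utils.gen unchanged, utils.gen unchanged); cached 16 stands.

Note the absorption at utils.gen: it re-runs yet its value is the same, leaving the output's value untouched.

The edit dirties: router.gen, utils.gen.
1 target commands run: utils.gen.
Cache hits after checking: router.gen.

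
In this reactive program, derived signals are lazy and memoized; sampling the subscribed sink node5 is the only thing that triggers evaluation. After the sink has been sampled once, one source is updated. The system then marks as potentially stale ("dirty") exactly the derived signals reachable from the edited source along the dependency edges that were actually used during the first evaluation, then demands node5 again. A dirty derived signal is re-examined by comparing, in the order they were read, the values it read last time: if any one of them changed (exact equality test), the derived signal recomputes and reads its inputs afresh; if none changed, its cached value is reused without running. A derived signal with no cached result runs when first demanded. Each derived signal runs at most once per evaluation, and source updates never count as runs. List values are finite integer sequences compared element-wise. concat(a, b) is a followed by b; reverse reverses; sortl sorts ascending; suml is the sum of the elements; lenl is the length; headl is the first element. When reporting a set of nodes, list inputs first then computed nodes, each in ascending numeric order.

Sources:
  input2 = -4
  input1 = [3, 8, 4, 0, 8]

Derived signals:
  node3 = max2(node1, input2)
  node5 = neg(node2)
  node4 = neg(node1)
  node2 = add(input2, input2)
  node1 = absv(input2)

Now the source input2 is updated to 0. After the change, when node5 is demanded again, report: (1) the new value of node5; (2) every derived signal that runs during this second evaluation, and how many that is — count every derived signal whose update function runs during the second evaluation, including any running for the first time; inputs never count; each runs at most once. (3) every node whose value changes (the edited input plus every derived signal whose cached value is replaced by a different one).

First demand of the output computes:
  node2 = add(-4, -4) = -8
  node5 = neg(-8) = 8

After the edit, cleaning proceeds:
  node2: a read changed (input2 -4->0; input2 -4->0) — executes, giving 0.
  node5: a read changed (node2 -8->0) — executes, giving 0.

Demanding node5 again yields 0.
2 derived signals run: node2, node5.
The nodes whose values change: input2, node2, node5.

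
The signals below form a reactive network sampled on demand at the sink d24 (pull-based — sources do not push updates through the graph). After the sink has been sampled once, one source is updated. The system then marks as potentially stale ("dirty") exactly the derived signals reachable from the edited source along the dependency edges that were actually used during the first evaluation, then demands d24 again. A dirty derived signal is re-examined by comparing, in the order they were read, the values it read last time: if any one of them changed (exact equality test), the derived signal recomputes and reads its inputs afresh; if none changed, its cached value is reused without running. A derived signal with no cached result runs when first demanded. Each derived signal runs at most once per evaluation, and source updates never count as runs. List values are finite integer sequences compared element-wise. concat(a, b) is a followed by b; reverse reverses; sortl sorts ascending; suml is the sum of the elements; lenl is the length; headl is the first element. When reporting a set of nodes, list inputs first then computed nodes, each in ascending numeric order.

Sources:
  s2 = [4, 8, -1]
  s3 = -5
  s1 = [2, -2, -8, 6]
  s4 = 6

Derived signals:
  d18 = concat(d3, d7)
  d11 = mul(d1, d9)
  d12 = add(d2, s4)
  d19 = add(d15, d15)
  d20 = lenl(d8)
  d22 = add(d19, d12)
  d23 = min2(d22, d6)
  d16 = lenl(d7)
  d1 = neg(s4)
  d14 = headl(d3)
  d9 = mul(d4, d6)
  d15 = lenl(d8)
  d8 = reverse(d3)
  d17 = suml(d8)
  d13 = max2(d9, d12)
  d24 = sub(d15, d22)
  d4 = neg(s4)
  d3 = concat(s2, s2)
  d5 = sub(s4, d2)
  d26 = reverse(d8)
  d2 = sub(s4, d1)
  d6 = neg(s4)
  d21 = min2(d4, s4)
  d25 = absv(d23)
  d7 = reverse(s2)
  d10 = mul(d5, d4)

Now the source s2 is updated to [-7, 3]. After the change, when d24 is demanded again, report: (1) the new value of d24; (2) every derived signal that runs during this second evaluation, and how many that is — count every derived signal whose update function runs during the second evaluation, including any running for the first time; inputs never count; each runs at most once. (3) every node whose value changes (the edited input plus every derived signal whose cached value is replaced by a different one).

Initial pass — values computed on the first demand:
  d1 = neg(6) = -6
  d2 = sub(6, -6) = 12
  d3 = concat([4, 8, -1], [4, 8, -1]) = [4, 8, -1, 4, 8, -1]
  d8 = reverse([4, 8, -1, 4, 8, -1]) = [-1, 8, 4, -1, 8, 4]
  d12 = add(12, 6) = 18
  d15 = lenl([-1, 8, 4, -1, 8, 4]) = 6
  d19 = add(6, 6) = 12
  d22 = add(12, 18) = 30
  d24 = sub(6, 30) = -24

Second demand — change propagation:
  d3: re-runs because s2 [4, 8, -1]->[-7, 3]; s2 [4, 8, -1]->[-7, 3]; new result [-7, 3, -7, 3].
  d8: re-runs because d3 [4, 8, -1, 4, 8, -1]->[-7, 3, -7, 3]; new result [3, -7, 3, -7].
  d15: re-runs because d8 [-1, 8, 4, -1, 8, 4]->[3, -7, 3, -7]; new result 4.
  d19: re-runs because d15 6->4; d15 6->4; new result 8.
  d22: re-runs because d19 12->8; new result 26.
  d24: re-runs because d15 6->4; d22 30->26; new result -22.

d24 now evaluates to -22.
Run set: d3, d8, d15, d19, d22, d24 (6 run).
Changed values: s2, d3, d8, d15, d19, d22, d24.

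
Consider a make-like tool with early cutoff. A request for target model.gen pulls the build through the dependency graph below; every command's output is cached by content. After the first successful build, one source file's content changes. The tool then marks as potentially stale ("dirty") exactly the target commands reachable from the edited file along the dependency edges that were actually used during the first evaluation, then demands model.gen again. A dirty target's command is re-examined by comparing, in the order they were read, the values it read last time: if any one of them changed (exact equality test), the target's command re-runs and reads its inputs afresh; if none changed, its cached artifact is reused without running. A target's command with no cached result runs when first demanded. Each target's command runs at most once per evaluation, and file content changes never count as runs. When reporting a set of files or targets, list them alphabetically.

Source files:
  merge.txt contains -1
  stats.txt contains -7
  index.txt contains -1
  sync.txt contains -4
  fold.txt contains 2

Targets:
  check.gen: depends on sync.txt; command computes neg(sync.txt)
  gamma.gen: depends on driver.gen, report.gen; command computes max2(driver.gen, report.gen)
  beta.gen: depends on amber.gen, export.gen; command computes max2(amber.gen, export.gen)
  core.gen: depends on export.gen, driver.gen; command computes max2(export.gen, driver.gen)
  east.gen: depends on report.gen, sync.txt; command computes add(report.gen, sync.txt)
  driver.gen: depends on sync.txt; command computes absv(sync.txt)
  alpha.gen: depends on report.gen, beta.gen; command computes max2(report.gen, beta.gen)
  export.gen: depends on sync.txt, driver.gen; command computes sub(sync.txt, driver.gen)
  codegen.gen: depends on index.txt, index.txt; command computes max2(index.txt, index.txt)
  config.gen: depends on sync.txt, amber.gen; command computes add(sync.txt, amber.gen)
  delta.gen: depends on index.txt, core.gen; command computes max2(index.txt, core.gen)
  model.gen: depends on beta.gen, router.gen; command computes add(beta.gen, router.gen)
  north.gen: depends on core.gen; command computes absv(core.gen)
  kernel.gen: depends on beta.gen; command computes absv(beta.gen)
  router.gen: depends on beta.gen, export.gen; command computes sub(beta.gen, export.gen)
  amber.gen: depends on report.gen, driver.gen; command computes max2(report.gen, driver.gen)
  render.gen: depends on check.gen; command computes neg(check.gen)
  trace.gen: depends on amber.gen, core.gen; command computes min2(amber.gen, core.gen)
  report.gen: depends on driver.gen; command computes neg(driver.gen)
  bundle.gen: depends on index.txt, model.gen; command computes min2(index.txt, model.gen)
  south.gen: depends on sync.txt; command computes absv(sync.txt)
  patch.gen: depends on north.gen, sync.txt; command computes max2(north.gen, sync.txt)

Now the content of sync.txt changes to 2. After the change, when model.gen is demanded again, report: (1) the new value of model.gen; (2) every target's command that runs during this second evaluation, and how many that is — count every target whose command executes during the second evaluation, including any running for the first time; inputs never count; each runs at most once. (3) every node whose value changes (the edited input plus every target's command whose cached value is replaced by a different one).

Demanding model.gen again yields 4.
7 target commands run: amber.gen, beta.gen, driver.gen, export.gen, model.gen, report.gen, router.gen.
The nodes whose values change: amber.gen, beta.gen, driver.gen, export.gen, model.gen, report.gen, router.gen, sync.txt.

First demand of the output computes:
  driver.gen = absv(-4) = 4
  export.gen = sub(-4, 4) = -8
  report.gen = neg(4) = -4
  amber.gen = max2(-4, 4) = 4
  beta.gen = max2(4, -8) = 4
  router.gen = sub(4, -8) = 12
  model.gen = add(4, 12) = 16

After the edit, cleaning proceeds:
  driver.gen: a read changed (sync.txt -4->2) — executes, giving 2.
  export.gen: a read changed (sync.txt -4->2; driver.gen 4->2) — executes, giving 0.
  report.gen: a read changed (driver.gen 4->2) — executes, giving -2.
  amber.gen: a read changed (report.gen -4->-2; driver.gen 4->2) — executes, giving 2.
  beta.gen: a read changed (amber.gen 4->2; export.gen -8->0) — executes, giving 2.
  router.gen: a read changed (beta.gen 4->2; export.gen -8->0) — executes, giving 2.
  model.gen: a read changed (beta.gen 4->2; router.gen 12->2) — executes, giving 4.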